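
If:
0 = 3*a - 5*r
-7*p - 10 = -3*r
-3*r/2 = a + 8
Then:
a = -80/19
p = -334/133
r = -48/19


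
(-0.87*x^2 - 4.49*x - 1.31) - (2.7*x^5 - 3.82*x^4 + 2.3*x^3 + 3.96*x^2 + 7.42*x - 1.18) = -2.7*x^5 + 3.82*x^4 - 2.3*x^3 - 4.83*x^2 - 11.91*x - 0.13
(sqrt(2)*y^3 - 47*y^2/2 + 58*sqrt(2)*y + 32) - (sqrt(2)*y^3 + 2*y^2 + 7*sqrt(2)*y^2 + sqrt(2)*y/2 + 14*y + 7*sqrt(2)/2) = -51*y^2/2 - 7*sqrt(2)*y^2 - 14*y + 115*sqrt(2)*y/2 - 7*sqrt(2)/2 + 32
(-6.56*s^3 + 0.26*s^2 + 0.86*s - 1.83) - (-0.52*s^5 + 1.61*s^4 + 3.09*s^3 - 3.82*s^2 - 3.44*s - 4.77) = 0.52*s^5 - 1.61*s^4 - 9.65*s^3 + 4.08*s^2 + 4.3*s + 2.94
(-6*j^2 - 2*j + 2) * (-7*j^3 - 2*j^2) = 42*j^5 + 26*j^4 - 10*j^3 - 4*j^2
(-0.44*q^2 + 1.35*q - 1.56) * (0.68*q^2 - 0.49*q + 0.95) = -0.2992*q^4 + 1.1336*q^3 - 2.1403*q^2 + 2.0469*q - 1.482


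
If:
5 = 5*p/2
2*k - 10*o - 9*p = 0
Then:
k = 5*o + 9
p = 2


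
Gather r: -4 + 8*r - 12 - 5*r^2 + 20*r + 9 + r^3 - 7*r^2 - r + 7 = r^3 - 12*r^2 + 27*r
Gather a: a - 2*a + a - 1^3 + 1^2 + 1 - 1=0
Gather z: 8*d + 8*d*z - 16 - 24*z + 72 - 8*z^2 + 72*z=8*d - 8*z^2 + z*(8*d + 48) + 56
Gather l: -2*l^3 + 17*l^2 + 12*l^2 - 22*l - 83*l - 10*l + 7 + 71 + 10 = -2*l^3 + 29*l^2 - 115*l + 88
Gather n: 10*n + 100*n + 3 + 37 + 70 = 110*n + 110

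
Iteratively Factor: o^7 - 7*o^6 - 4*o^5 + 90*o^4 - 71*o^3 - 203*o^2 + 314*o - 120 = (o + 2)*(o^6 - 9*o^5 + 14*o^4 + 62*o^3 - 195*o^2 + 187*o - 60) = (o - 1)*(o + 2)*(o^5 - 8*o^4 + 6*o^3 + 68*o^2 - 127*o + 60) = (o - 5)*(o - 1)*(o + 2)*(o^4 - 3*o^3 - 9*o^2 + 23*o - 12) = (o - 5)*(o - 1)^2*(o + 2)*(o^3 - 2*o^2 - 11*o + 12) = (o - 5)*(o - 1)^2*(o + 2)*(o + 3)*(o^2 - 5*o + 4) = (o - 5)*(o - 4)*(o - 1)^2*(o + 2)*(o + 3)*(o - 1)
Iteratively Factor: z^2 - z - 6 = (z + 2)*(z - 3)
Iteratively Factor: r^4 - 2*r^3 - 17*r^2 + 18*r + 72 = (r - 4)*(r^3 + 2*r^2 - 9*r - 18) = (r - 4)*(r + 3)*(r^2 - r - 6) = (r - 4)*(r + 2)*(r + 3)*(r - 3)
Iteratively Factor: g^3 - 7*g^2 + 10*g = (g)*(g^2 - 7*g + 10) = g*(g - 5)*(g - 2)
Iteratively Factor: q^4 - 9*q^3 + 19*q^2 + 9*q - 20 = (q - 5)*(q^3 - 4*q^2 - q + 4) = (q - 5)*(q - 4)*(q^2 - 1) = (q - 5)*(q - 4)*(q - 1)*(q + 1)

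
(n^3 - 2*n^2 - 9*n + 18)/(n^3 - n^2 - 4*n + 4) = (n^2 - 9)/(n^2 + n - 2)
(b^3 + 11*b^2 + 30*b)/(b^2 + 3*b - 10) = b*(b + 6)/(b - 2)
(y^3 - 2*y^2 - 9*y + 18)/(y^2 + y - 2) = (y^3 - 2*y^2 - 9*y + 18)/(y^2 + y - 2)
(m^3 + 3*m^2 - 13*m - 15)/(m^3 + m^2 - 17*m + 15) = (m + 1)/(m - 1)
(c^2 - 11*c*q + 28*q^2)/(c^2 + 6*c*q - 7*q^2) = (c^2 - 11*c*q + 28*q^2)/(c^2 + 6*c*q - 7*q^2)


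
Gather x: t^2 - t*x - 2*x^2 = t^2 - t*x - 2*x^2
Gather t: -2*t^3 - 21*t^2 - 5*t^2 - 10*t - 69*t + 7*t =-2*t^3 - 26*t^2 - 72*t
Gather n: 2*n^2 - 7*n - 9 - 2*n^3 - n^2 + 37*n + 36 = -2*n^3 + n^2 + 30*n + 27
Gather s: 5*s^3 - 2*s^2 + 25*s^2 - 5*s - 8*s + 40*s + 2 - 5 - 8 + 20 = 5*s^3 + 23*s^2 + 27*s + 9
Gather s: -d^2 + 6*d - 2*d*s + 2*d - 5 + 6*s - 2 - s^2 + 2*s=-d^2 + 8*d - s^2 + s*(8 - 2*d) - 7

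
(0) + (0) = 0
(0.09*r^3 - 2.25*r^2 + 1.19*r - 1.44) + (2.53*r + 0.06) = 0.09*r^3 - 2.25*r^2 + 3.72*r - 1.38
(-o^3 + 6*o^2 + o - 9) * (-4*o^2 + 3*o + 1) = 4*o^5 - 27*o^4 + 13*o^3 + 45*o^2 - 26*o - 9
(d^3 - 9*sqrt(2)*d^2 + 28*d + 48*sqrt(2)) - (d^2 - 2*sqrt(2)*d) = d^3 - 9*sqrt(2)*d^2 - d^2 + 2*sqrt(2)*d + 28*d + 48*sqrt(2)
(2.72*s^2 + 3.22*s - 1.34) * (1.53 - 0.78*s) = -2.1216*s^3 + 1.65*s^2 + 5.9718*s - 2.0502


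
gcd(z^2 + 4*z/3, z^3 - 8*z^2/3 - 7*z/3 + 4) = z + 4/3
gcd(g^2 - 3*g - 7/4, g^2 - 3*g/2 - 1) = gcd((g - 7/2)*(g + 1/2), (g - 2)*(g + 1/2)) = g + 1/2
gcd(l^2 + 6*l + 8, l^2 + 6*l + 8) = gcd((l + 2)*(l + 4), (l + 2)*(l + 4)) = l^2 + 6*l + 8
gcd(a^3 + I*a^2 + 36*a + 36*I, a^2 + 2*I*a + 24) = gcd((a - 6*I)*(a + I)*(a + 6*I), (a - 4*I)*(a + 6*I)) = a + 6*I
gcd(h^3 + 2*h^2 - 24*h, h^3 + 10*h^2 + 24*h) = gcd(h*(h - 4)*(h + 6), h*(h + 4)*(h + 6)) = h^2 + 6*h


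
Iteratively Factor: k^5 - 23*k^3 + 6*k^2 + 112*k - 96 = (k + 3)*(k^4 - 3*k^3 - 14*k^2 + 48*k - 32) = (k - 4)*(k + 3)*(k^3 + k^2 - 10*k + 8) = (k - 4)*(k - 2)*(k + 3)*(k^2 + 3*k - 4) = (k - 4)*(k - 2)*(k + 3)*(k + 4)*(k - 1)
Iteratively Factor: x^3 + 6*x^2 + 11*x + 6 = (x + 1)*(x^2 + 5*x + 6) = (x + 1)*(x + 3)*(x + 2)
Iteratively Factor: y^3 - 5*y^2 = (y - 5)*(y^2) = y*(y - 5)*(y)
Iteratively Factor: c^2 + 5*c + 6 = (c + 3)*(c + 2)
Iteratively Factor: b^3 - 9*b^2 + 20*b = (b - 4)*(b^2 - 5*b) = (b - 5)*(b - 4)*(b)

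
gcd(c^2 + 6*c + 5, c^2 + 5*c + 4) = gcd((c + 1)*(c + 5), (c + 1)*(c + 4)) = c + 1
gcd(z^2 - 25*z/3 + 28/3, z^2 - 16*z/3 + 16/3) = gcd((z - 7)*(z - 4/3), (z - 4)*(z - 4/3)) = z - 4/3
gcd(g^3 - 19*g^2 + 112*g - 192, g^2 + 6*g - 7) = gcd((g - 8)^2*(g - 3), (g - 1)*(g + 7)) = 1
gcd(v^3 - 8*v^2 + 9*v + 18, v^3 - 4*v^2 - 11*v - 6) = v^2 - 5*v - 6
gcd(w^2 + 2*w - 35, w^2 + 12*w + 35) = w + 7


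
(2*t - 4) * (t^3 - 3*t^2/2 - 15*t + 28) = 2*t^4 - 7*t^3 - 24*t^2 + 116*t - 112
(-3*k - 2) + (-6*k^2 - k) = -6*k^2 - 4*k - 2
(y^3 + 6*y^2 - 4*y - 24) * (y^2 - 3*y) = y^5 + 3*y^4 - 22*y^3 - 12*y^2 + 72*y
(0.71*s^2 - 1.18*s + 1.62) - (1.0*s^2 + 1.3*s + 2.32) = -0.29*s^2 - 2.48*s - 0.7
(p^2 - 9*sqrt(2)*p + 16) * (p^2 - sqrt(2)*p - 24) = p^4 - 10*sqrt(2)*p^3 + 10*p^2 + 200*sqrt(2)*p - 384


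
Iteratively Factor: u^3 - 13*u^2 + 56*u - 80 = (u - 5)*(u^2 - 8*u + 16) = (u - 5)*(u - 4)*(u - 4)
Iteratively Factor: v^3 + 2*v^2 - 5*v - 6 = (v + 1)*(v^2 + v - 6) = (v + 1)*(v + 3)*(v - 2)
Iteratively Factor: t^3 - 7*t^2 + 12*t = (t - 3)*(t^2 - 4*t) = (t - 4)*(t - 3)*(t)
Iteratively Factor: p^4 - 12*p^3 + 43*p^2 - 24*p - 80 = (p - 4)*(p^3 - 8*p^2 + 11*p + 20) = (p - 5)*(p - 4)*(p^2 - 3*p - 4) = (p - 5)*(p - 4)^2*(p + 1)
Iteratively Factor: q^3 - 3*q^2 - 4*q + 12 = (q - 2)*(q^2 - q - 6) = (q - 3)*(q - 2)*(q + 2)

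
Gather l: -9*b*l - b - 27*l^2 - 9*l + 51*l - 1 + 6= -b - 27*l^2 + l*(42 - 9*b) + 5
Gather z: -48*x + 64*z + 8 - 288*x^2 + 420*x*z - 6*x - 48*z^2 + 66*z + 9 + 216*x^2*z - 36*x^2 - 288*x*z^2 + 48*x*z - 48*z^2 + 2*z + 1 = -324*x^2 - 54*x + z^2*(-288*x - 96) + z*(216*x^2 + 468*x + 132) + 18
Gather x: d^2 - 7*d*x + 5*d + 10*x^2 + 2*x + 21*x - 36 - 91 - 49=d^2 + 5*d + 10*x^2 + x*(23 - 7*d) - 176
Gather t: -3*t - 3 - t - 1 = -4*t - 4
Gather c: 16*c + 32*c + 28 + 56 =48*c + 84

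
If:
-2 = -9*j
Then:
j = 2/9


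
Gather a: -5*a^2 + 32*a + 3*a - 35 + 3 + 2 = -5*a^2 + 35*a - 30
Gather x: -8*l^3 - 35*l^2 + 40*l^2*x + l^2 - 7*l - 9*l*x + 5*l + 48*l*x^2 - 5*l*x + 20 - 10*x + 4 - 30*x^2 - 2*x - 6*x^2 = -8*l^3 - 34*l^2 - 2*l + x^2*(48*l - 36) + x*(40*l^2 - 14*l - 12) + 24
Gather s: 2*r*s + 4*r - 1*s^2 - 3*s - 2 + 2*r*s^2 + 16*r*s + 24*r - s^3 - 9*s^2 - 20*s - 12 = 28*r - s^3 + s^2*(2*r - 10) + s*(18*r - 23) - 14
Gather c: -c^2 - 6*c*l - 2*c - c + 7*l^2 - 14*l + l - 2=-c^2 + c*(-6*l - 3) + 7*l^2 - 13*l - 2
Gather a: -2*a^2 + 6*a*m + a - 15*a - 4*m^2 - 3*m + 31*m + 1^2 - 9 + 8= -2*a^2 + a*(6*m - 14) - 4*m^2 + 28*m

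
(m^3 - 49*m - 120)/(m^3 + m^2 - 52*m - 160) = (m + 3)/(m + 4)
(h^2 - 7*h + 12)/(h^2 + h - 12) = (h - 4)/(h + 4)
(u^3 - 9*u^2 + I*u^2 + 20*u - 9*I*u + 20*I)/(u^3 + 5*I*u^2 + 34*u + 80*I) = (u^3 + u^2*(-9 + I) + u*(20 - 9*I) + 20*I)/(u^3 + 5*I*u^2 + 34*u + 80*I)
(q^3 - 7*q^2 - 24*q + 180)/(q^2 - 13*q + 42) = (q^2 - q - 30)/(q - 7)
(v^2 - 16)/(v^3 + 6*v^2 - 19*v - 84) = (v + 4)/(v^2 + 10*v + 21)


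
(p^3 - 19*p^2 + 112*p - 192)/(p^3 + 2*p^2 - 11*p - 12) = (p^2 - 16*p + 64)/(p^2 + 5*p + 4)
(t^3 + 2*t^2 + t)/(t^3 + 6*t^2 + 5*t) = (t + 1)/(t + 5)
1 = 1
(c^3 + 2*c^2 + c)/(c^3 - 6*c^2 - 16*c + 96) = c*(c^2 + 2*c + 1)/(c^3 - 6*c^2 - 16*c + 96)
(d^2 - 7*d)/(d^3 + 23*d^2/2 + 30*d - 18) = 2*d*(d - 7)/(2*d^3 + 23*d^2 + 60*d - 36)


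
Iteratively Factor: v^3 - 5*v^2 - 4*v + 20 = (v - 2)*(v^2 - 3*v - 10) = (v - 5)*(v - 2)*(v + 2)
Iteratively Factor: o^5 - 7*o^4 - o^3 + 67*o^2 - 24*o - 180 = (o - 3)*(o^4 - 4*o^3 - 13*o^2 + 28*o + 60) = (o - 3)*(o + 2)*(o^3 - 6*o^2 - o + 30) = (o - 5)*(o - 3)*(o + 2)*(o^2 - o - 6) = (o - 5)*(o - 3)^2*(o + 2)*(o + 2)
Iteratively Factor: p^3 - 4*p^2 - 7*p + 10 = (p - 5)*(p^2 + p - 2) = (p - 5)*(p + 2)*(p - 1)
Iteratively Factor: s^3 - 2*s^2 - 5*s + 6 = (s - 1)*(s^2 - s - 6) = (s - 3)*(s - 1)*(s + 2)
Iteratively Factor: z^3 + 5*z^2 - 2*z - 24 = (z - 2)*(z^2 + 7*z + 12) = (z - 2)*(z + 3)*(z + 4)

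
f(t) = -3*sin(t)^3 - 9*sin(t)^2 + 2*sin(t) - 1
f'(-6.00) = -3.58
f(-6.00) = -1.21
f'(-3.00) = -4.32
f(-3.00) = -1.45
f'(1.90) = 7.47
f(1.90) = -9.71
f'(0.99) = -10.61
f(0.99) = -7.37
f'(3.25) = -3.82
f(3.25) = -1.32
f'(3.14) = -1.97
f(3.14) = -1.00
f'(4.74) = 0.30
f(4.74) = -9.00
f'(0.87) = -10.97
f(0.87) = -6.07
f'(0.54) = -8.26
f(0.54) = -2.76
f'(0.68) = -10.01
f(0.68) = -4.05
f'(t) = -9*sin(t)^2*cos(t) - 18*sin(t)*cos(t) + 2*cos(t)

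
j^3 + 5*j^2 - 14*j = j*(j - 2)*(j + 7)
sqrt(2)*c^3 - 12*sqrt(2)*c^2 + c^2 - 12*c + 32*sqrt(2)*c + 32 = (c - 8)*(c - 4)*(sqrt(2)*c + 1)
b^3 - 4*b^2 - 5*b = b*(b - 5)*(b + 1)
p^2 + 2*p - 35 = (p - 5)*(p + 7)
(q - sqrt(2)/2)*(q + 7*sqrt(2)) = q^2 + 13*sqrt(2)*q/2 - 7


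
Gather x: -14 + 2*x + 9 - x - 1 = x - 6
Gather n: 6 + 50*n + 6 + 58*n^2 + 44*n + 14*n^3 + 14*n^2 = 14*n^3 + 72*n^2 + 94*n + 12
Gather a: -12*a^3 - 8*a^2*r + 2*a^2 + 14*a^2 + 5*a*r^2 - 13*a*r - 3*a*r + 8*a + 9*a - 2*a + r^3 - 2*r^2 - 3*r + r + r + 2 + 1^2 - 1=-12*a^3 + a^2*(16 - 8*r) + a*(5*r^2 - 16*r + 15) + r^3 - 2*r^2 - r + 2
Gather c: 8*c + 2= 8*c + 2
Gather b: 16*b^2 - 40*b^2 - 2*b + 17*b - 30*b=-24*b^2 - 15*b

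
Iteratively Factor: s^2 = (s)*(s)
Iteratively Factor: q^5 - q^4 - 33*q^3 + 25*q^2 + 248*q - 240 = (q - 3)*(q^4 + 2*q^3 - 27*q^2 - 56*q + 80) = (q - 3)*(q - 1)*(q^3 + 3*q^2 - 24*q - 80) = (q - 3)*(q - 1)*(q + 4)*(q^2 - q - 20) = (q - 3)*(q - 1)*(q + 4)^2*(q - 5)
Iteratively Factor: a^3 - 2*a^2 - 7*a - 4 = (a + 1)*(a^2 - 3*a - 4) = (a + 1)^2*(a - 4)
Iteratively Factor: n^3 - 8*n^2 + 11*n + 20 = (n + 1)*(n^2 - 9*n + 20) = (n - 5)*(n + 1)*(n - 4)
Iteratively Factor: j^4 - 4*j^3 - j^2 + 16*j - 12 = (j - 3)*(j^3 - j^2 - 4*j + 4) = (j - 3)*(j - 1)*(j^2 - 4) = (j - 3)*(j - 1)*(j + 2)*(j - 2)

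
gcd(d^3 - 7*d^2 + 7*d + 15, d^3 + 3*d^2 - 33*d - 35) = d^2 - 4*d - 5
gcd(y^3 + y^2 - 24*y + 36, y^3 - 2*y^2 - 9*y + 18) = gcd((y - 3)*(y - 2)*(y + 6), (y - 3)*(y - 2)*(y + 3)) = y^2 - 5*y + 6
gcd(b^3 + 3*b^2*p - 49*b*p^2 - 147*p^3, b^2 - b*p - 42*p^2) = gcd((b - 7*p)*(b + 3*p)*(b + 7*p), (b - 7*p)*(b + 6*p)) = -b + 7*p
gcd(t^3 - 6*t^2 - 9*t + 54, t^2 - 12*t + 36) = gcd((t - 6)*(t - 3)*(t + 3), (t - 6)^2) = t - 6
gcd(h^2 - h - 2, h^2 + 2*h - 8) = h - 2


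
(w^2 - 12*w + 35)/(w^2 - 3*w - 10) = (w - 7)/(w + 2)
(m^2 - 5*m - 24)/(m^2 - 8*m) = (m + 3)/m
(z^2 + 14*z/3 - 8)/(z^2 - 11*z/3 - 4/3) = (-3*z^2 - 14*z + 24)/(-3*z^2 + 11*z + 4)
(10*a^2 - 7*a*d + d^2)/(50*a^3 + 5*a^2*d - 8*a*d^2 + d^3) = (2*a - d)/(10*a^2 + 3*a*d - d^2)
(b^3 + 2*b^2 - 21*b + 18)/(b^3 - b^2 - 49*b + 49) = (b^2 + 3*b - 18)/(b^2 - 49)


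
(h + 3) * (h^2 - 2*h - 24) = h^3 + h^2 - 30*h - 72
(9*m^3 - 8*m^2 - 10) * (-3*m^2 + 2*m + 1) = -27*m^5 + 42*m^4 - 7*m^3 + 22*m^2 - 20*m - 10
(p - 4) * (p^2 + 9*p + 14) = p^3 + 5*p^2 - 22*p - 56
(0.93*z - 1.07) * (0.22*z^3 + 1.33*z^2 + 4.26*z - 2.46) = 0.2046*z^4 + 1.0015*z^3 + 2.5387*z^2 - 6.846*z + 2.6322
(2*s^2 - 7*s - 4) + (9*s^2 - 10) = 11*s^2 - 7*s - 14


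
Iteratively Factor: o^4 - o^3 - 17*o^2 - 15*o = (o + 3)*(o^3 - 4*o^2 - 5*o) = o*(o + 3)*(o^2 - 4*o - 5) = o*(o - 5)*(o + 3)*(o + 1)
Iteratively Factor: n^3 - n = (n + 1)*(n^2 - n) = n*(n + 1)*(n - 1)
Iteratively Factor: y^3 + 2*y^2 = (y + 2)*(y^2) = y*(y + 2)*(y)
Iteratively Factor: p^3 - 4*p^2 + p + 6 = (p + 1)*(p^2 - 5*p + 6) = (p - 3)*(p + 1)*(p - 2)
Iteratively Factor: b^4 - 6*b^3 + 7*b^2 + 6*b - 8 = (b - 4)*(b^3 - 2*b^2 - b + 2) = (b - 4)*(b - 1)*(b^2 - b - 2) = (b - 4)*(b - 1)*(b + 1)*(b - 2)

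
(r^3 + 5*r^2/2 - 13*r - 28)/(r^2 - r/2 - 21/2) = (r^2 + 6*r + 8)/(r + 3)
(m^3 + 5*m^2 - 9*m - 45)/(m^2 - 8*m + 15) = (m^2 + 8*m + 15)/(m - 5)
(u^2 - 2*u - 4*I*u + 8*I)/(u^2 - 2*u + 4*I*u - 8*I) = (u - 4*I)/(u + 4*I)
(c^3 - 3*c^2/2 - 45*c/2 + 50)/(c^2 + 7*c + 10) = (c^2 - 13*c/2 + 10)/(c + 2)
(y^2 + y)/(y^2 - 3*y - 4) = y/(y - 4)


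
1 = 1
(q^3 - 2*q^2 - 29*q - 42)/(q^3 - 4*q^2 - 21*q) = (q + 2)/q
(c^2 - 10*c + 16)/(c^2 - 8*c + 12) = (c - 8)/(c - 6)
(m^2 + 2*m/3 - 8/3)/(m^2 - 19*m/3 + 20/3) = (m + 2)/(m - 5)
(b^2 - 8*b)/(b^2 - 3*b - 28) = b*(8 - b)/(-b^2 + 3*b + 28)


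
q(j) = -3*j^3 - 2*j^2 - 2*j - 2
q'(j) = -9*j^2 - 4*j - 2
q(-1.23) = 3.02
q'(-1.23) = -10.70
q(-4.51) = 241.54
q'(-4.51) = -167.02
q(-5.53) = 455.24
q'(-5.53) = -255.11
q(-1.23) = 3.02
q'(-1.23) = -10.70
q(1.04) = -9.62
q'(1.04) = -15.89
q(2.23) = -49.67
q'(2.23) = -55.68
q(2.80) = -89.14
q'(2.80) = -83.76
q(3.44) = -154.67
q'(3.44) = -122.26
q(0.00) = -2.00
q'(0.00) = -2.00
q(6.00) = -734.00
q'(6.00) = -350.00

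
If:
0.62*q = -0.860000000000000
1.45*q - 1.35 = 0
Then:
No Solution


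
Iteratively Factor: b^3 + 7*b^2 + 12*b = (b + 3)*(b^2 + 4*b) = b*(b + 3)*(b + 4)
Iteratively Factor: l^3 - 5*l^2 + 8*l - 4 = (l - 1)*(l^2 - 4*l + 4) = (l - 2)*(l - 1)*(l - 2)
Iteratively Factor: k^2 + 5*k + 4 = (k + 1)*(k + 4)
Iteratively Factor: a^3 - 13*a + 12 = (a - 1)*(a^2 + a - 12) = (a - 3)*(a - 1)*(a + 4)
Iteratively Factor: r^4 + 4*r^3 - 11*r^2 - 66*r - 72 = (r + 2)*(r^3 + 2*r^2 - 15*r - 36) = (r + 2)*(r + 3)*(r^2 - r - 12) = (r - 4)*(r + 2)*(r + 3)*(r + 3)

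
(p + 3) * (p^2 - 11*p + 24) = p^3 - 8*p^2 - 9*p + 72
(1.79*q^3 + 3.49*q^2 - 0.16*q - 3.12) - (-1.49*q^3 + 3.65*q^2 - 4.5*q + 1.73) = 3.28*q^3 - 0.16*q^2 + 4.34*q - 4.85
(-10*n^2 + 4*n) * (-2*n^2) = 20*n^4 - 8*n^3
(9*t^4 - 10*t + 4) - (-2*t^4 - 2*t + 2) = 11*t^4 - 8*t + 2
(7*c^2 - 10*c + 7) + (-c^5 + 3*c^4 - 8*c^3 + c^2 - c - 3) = -c^5 + 3*c^4 - 8*c^3 + 8*c^2 - 11*c + 4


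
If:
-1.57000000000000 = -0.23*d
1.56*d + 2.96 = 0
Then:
No Solution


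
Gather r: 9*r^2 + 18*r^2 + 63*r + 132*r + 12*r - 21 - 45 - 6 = 27*r^2 + 207*r - 72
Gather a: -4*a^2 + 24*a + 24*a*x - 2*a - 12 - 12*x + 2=-4*a^2 + a*(24*x + 22) - 12*x - 10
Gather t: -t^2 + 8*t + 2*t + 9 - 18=-t^2 + 10*t - 9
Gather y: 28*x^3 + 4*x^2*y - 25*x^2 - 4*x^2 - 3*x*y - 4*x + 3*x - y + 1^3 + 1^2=28*x^3 - 29*x^2 - x + y*(4*x^2 - 3*x - 1) + 2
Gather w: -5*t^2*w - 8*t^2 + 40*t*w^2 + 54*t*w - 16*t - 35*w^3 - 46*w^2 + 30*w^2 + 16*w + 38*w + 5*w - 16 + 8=-8*t^2 - 16*t - 35*w^3 + w^2*(40*t - 16) + w*(-5*t^2 + 54*t + 59) - 8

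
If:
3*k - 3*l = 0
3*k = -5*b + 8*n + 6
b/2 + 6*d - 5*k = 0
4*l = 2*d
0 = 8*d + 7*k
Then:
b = 0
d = 0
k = 0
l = 0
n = -3/4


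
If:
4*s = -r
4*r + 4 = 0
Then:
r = -1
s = 1/4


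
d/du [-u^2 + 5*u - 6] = 5 - 2*u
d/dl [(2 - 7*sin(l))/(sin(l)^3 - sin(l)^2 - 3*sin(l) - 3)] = (14*sin(l)^3 - 13*sin(l)^2 + 4*sin(l) + 27)*cos(l)/(sin(l)^3 - sin(l)^2 - 3*sin(l) - 3)^2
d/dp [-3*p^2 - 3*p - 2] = -6*p - 3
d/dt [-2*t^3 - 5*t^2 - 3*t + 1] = -6*t^2 - 10*t - 3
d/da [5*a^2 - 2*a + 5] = 10*a - 2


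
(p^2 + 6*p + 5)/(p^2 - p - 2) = (p + 5)/(p - 2)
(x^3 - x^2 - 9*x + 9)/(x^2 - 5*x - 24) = (x^2 - 4*x + 3)/(x - 8)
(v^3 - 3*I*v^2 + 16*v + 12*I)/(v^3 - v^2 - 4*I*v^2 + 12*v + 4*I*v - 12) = (v + I)/(v - 1)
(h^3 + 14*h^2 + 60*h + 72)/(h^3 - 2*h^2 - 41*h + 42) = (h^2 + 8*h + 12)/(h^2 - 8*h + 7)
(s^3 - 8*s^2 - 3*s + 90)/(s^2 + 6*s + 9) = (s^2 - 11*s + 30)/(s + 3)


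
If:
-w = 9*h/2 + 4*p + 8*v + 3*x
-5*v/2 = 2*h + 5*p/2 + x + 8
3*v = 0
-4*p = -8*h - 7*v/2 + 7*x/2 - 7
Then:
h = 19*x/112 - 99/56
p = -15*x/28 - 25/14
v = 0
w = 1691/112 - 363*x/224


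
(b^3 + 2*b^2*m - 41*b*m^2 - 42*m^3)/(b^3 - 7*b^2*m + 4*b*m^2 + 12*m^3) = (b + 7*m)/(b - 2*m)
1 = 1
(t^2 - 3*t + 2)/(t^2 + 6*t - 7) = (t - 2)/(t + 7)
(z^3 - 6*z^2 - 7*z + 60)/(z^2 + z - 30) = (z^2 - z - 12)/(z + 6)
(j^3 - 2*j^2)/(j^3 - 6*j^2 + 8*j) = j/(j - 4)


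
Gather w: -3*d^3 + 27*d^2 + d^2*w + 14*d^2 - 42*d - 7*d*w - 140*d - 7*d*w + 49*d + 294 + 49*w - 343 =-3*d^3 + 41*d^2 - 133*d + w*(d^2 - 14*d + 49) - 49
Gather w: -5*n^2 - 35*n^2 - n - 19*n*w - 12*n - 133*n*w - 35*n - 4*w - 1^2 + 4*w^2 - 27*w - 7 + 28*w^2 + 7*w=-40*n^2 - 48*n + 32*w^2 + w*(-152*n - 24) - 8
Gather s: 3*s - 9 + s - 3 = 4*s - 12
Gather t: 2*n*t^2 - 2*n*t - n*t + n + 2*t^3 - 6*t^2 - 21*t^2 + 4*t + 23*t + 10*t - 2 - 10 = n + 2*t^3 + t^2*(2*n - 27) + t*(37 - 3*n) - 12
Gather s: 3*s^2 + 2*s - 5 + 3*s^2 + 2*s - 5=6*s^2 + 4*s - 10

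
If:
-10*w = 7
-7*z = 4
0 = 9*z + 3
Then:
No Solution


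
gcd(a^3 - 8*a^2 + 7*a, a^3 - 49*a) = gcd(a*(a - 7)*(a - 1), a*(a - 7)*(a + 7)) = a^2 - 7*a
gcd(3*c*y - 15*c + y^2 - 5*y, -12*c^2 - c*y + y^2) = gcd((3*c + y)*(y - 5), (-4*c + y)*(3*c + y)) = 3*c + y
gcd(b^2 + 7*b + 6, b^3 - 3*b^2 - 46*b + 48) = b + 6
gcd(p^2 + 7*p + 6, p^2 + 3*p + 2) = p + 1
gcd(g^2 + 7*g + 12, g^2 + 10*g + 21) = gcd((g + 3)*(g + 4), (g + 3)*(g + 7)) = g + 3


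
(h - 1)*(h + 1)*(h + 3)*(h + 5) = h^4 + 8*h^3 + 14*h^2 - 8*h - 15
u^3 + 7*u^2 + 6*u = u*(u + 1)*(u + 6)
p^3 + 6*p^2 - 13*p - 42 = (p - 3)*(p + 2)*(p + 7)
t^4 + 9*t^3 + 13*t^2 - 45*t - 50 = (t - 2)*(t + 1)*(t + 5)^2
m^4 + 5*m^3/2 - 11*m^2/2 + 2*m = m*(m - 1)*(m - 1/2)*(m + 4)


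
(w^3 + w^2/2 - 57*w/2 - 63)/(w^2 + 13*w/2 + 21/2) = w - 6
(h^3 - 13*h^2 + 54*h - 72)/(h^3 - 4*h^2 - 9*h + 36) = (h - 6)/(h + 3)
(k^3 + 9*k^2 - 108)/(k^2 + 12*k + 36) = k - 3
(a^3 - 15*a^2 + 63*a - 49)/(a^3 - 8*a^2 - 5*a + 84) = (a^2 - 8*a + 7)/(a^2 - a - 12)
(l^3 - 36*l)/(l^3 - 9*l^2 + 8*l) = (l^2 - 36)/(l^2 - 9*l + 8)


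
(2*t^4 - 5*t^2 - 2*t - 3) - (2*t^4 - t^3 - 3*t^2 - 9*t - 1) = t^3 - 2*t^2 + 7*t - 2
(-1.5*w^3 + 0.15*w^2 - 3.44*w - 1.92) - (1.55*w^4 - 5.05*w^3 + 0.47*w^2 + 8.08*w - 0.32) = -1.55*w^4 + 3.55*w^3 - 0.32*w^2 - 11.52*w - 1.6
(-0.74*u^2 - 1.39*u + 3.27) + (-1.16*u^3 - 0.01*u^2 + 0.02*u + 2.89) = -1.16*u^3 - 0.75*u^2 - 1.37*u + 6.16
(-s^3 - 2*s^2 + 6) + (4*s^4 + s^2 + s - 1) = 4*s^4 - s^3 - s^2 + s + 5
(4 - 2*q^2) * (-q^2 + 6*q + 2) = 2*q^4 - 12*q^3 - 8*q^2 + 24*q + 8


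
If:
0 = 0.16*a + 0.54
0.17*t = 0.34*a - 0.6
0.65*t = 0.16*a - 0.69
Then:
No Solution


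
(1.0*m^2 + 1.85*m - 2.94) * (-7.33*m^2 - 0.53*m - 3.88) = -7.33*m^4 - 14.0905*m^3 + 16.6897*m^2 - 5.6198*m + 11.4072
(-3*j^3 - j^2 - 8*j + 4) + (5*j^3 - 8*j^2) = 2*j^3 - 9*j^2 - 8*j + 4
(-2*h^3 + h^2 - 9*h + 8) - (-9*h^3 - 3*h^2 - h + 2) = 7*h^3 + 4*h^2 - 8*h + 6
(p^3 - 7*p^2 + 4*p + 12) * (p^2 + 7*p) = p^5 - 45*p^3 + 40*p^2 + 84*p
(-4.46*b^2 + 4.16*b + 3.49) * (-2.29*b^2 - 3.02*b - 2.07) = 10.2134*b^4 + 3.9428*b^3 - 11.3231*b^2 - 19.151*b - 7.2243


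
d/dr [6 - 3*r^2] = -6*r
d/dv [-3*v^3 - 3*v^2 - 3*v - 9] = -9*v^2 - 6*v - 3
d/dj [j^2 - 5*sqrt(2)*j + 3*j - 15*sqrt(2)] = 2*j - 5*sqrt(2) + 3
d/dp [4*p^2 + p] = 8*p + 1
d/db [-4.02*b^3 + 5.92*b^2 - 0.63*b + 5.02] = -12.06*b^2 + 11.84*b - 0.63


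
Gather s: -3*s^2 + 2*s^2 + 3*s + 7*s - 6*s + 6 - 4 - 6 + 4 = -s^2 + 4*s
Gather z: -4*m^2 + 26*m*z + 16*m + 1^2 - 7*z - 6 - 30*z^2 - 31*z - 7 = -4*m^2 + 16*m - 30*z^2 + z*(26*m - 38) - 12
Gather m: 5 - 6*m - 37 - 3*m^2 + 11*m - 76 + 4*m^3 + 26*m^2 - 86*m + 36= 4*m^3 + 23*m^2 - 81*m - 72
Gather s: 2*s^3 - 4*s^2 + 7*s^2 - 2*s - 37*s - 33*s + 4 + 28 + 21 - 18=2*s^3 + 3*s^2 - 72*s + 35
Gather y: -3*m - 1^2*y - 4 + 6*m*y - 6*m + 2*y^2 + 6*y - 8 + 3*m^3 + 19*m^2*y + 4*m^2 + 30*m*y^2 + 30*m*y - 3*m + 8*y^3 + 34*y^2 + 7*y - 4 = 3*m^3 + 4*m^2 - 12*m + 8*y^3 + y^2*(30*m + 36) + y*(19*m^2 + 36*m + 12) - 16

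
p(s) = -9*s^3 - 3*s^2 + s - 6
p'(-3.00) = -224.00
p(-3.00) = 207.00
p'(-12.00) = -3815.00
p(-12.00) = 15102.00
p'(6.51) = -1182.32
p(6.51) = -2609.68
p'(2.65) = -204.51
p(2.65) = -191.90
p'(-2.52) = -155.34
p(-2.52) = 116.46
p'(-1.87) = -82.20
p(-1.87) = 40.49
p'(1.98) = -116.73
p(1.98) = -85.64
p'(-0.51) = -2.96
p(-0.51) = -6.10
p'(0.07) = 0.45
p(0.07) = -5.95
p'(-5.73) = -851.11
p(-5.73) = 1582.96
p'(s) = -27*s^2 - 6*s + 1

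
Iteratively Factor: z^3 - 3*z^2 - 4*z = (z + 1)*(z^2 - 4*z) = (z - 4)*(z + 1)*(z)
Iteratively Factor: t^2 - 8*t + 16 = (t - 4)*(t - 4)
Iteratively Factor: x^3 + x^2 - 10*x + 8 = (x - 1)*(x^2 + 2*x - 8) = (x - 2)*(x - 1)*(x + 4)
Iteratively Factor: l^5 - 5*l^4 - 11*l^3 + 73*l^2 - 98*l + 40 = (l - 2)*(l^4 - 3*l^3 - 17*l^2 + 39*l - 20) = (l - 2)*(l + 4)*(l^3 - 7*l^2 + 11*l - 5) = (l - 2)*(l - 1)*(l + 4)*(l^2 - 6*l + 5) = (l - 5)*(l - 2)*(l - 1)*(l + 4)*(l - 1)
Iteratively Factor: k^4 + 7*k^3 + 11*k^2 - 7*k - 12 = (k + 1)*(k^3 + 6*k^2 + 5*k - 12) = (k + 1)*(k + 3)*(k^2 + 3*k - 4) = (k + 1)*(k + 3)*(k + 4)*(k - 1)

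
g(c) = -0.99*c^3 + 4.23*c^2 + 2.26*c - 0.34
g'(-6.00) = -155.42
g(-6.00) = 352.22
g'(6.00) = -53.90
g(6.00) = -48.34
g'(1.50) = 8.27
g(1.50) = 9.23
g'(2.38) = 5.57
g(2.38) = 15.65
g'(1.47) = 8.28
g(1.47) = 8.98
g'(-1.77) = -22.02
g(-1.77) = 14.40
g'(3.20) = -1.08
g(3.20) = 17.77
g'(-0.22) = 0.26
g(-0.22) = -0.62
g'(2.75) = 3.06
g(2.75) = 17.28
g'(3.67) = -6.69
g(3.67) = 15.99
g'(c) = -2.97*c^2 + 8.46*c + 2.26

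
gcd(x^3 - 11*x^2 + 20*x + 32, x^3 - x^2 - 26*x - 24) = x + 1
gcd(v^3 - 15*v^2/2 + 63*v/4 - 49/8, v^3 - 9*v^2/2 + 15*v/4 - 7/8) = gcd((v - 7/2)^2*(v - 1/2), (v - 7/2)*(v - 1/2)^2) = v^2 - 4*v + 7/4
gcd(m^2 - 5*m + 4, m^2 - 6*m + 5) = m - 1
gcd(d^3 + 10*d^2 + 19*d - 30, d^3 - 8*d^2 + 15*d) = 1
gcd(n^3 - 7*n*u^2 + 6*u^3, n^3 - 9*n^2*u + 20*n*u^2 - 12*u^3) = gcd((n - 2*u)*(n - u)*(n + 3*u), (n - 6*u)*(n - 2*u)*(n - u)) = n^2 - 3*n*u + 2*u^2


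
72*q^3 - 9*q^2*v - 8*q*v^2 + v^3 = (-8*q + v)*(-3*q + v)*(3*q + v)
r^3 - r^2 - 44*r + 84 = (r - 6)*(r - 2)*(r + 7)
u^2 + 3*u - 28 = (u - 4)*(u + 7)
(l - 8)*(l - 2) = l^2 - 10*l + 16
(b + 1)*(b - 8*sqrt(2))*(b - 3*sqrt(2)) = b^3 - 11*sqrt(2)*b^2 + b^2 - 11*sqrt(2)*b + 48*b + 48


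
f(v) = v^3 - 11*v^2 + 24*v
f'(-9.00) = 465.00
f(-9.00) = -1836.00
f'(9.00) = 69.00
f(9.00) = 54.00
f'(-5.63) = 242.95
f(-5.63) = -662.24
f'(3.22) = -15.73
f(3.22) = -3.39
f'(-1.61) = 67.20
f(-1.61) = -71.33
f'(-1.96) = 78.64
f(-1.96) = -96.83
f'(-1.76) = 72.01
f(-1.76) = -81.77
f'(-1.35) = 59.17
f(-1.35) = -54.91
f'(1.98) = -7.80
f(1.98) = 12.16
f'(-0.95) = 47.61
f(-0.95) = -33.58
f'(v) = 3*v^2 - 22*v + 24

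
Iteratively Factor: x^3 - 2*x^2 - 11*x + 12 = (x - 4)*(x^2 + 2*x - 3) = (x - 4)*(x + 3)*(x - 1)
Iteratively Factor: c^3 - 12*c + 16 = (c - 2)*(c^2 + 2*c - 8) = (c - 2)^2*(c + 4)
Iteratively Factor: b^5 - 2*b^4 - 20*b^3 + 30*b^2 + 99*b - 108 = (b - 4)*(b^4 + 2*b^3 - 12*b^2 - 18*b + 27) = (b - 4)*(b + 3)*(b^3 - b^2 - 9*b + 9) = (b - 4)*(b - 3)*(b + 3)*(b^2 + 2*b - 3) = (b - 4)*(b - 3)*(b + 3)^2*(b - 1)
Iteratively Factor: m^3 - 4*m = (m)*(m^2 - 4) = m*(m + 2)*(m - 2)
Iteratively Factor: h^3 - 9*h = (h + 3)*(h^2 - 3*h) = h*(h + 3)*(h - 3)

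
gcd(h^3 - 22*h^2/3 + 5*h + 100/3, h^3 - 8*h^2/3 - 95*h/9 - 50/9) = h^2 - 10*h/3 - 25/3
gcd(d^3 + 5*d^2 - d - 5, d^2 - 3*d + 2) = d - 1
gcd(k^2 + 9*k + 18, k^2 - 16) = 1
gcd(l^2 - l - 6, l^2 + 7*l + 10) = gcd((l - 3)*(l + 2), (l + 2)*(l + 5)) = l + 2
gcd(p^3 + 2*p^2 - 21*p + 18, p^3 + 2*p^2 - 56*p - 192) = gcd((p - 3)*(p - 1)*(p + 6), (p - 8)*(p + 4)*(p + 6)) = p + 6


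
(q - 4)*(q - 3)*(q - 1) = q^3 - 8*q^2 + 19*q - 12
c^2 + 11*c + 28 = (c + 4)*(c + 7)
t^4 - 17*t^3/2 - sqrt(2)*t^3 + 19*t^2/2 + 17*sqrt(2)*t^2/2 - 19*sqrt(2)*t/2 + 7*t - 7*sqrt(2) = (t - 7)*(t - 2)*(t + 1/2)*(t - sqrt(2))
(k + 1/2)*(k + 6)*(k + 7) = k^3 + 27*k^2/2 + 97*k/2 + 21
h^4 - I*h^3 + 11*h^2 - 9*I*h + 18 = (h - 3*I)*(h - 2*I)*(h + I)*(h + 3*I)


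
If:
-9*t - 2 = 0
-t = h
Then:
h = 2/9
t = -2/9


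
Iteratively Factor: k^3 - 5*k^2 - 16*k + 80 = (k - 5)*(k^2 - 16) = (k - 5)*(k - 4)*(k + 4)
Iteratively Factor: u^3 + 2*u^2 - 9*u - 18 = (u + 3)*(u^2 - u - 6) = (u - 3)*(u + 3)*(u + 2)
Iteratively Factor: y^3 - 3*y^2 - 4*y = (y + 1)*(y^2 - 4*y) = y*(y + 1)*(y - 4)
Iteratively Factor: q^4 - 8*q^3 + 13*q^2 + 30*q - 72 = (q - 3)*(q^3 - 5*q^2 - 2*q + 24) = (q - 3)^2*(q^2 - 2*q - 8) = (q - 4)*(q - 3)^2*(q + 2)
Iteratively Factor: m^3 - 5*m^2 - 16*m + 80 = (m + 4)*(m^2 - 9*m + 20) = (m - 5)*(m + 4)*(m - 4)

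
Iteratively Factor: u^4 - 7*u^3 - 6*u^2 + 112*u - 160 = (u - 2)*(u^3 - 5*u^2 - 16*u + 80) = (u - 5)*(u - 2)*(u^2 - 16) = (u - 5)*(u - 2)*(u + 4)*(u - 4)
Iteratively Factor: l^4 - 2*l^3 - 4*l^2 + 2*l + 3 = (l + 1)*(l^3 - 3*l^2 - l + 3) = (l - 1)*(l + 1)*(l^2 - 2*l - 3) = (l - 1)*(l + 1)^2*(l - 3)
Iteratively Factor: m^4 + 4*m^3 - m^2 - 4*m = (m)*(m^3 + 4*m^2 - m - 4) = m*(m + 1)*(m^2 + 3*m - 4) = m*(m - 1)*(m + 1)*(m + 4)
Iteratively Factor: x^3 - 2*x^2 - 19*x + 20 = (x - 5)*(x^2 + 3*x - 4) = (x - 5)*(x - 1)*(x + 4)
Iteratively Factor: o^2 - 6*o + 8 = (o - 2)*(o - 4)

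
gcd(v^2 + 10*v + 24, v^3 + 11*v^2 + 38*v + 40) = v + 4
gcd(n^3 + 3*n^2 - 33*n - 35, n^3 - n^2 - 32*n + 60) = n - 5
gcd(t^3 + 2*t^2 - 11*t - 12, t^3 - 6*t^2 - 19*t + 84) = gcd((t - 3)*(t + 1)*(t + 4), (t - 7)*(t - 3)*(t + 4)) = t^2 + t - 12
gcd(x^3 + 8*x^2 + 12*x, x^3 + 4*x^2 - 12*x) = x^2 + 6*x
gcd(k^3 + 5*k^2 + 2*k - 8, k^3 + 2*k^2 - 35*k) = 1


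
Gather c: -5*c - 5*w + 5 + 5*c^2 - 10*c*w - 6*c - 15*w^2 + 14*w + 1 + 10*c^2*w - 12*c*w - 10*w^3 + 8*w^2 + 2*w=c^2*(10*w + 5) + c*(-22*w - 11) - 10*w^3 - 7*w^2 + 11*w + 6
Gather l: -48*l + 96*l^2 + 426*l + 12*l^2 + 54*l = 108*l^2 + 432*l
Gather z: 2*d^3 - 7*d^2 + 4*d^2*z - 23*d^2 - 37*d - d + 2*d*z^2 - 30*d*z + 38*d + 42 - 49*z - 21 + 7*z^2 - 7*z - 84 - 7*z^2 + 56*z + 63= 2*d^3 - 30*d^2 + 2*d*z^2 + z*(4*d^2 - 30*d)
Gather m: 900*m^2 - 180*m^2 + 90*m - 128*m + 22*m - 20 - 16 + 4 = 720*m^2 - 16*m - 32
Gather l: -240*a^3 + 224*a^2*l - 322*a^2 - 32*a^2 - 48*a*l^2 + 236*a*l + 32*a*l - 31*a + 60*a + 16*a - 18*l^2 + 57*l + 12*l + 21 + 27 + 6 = -240*a^3 - 354*a^2 + 45*a + l^2*(-48*a - 18) + l*(224*a^2 + 268*a + 69) + 54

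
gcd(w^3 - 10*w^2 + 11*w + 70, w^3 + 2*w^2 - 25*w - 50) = w^2 - 3*w - 10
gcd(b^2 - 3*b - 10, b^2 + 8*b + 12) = b + 2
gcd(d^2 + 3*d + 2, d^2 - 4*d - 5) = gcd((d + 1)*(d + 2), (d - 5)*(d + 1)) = d + 1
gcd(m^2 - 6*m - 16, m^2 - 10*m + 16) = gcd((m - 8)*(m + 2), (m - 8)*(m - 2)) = m - 8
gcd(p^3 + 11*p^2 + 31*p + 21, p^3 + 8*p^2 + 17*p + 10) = p + 1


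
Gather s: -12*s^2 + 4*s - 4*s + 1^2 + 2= 3 - 12*s^2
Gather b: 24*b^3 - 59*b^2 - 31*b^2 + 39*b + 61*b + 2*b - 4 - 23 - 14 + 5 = 24*b^3 - 90*b^2 + 102*b - 36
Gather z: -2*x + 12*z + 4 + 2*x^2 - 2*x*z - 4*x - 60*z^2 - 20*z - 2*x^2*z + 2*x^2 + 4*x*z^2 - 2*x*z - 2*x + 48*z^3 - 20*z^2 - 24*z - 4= 4*x^2 - 8*x + 48*z^3 + z^2*(4*x - 80) + z*(-2*x^2 - 4*x - 32)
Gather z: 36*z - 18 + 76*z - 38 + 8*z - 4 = 120*z - 60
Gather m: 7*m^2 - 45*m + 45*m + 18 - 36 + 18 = 7*m^2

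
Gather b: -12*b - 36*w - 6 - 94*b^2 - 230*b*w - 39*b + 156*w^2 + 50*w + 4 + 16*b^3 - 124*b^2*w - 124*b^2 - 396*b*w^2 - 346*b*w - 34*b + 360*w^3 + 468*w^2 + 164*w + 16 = 16*b^3 + b^2*(-124*w - 218) + b*(-396*w^2 - 576*w - 85) + 360*w^3 + 624*w^2 + 178*w + 14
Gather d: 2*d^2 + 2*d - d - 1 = 2*d^2 + d - 1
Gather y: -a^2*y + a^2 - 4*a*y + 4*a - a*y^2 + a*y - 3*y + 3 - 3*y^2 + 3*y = a^2 + 4*a + y^2*(-a - 3) + y*(-a^2 - 3*a) + 3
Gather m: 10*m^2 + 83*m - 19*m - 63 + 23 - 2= 10*m^2 + 64*m - 42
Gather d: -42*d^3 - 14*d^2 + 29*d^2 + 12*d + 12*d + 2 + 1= -42*d^3 + 15*d^2 + 24*d + 3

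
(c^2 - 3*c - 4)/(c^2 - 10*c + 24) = (c + 1)/(c - 6)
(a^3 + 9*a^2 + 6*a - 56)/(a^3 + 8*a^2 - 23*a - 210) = (a^2 + 2*a - 8)/(a^2 + a - 30)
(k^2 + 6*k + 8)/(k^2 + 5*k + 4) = (k + 2)/(k + 1)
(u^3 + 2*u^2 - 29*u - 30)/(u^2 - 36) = (u^2 - 4*u - 5)/(u - 6)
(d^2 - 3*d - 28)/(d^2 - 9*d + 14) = (d + 4)/(d - 2)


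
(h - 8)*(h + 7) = h^2 - h - 56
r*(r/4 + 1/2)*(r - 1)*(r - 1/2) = r^4/4 + r^3/8 - 5*r^2/8 + r/4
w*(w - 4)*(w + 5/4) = w^3 - 11*w^2/4 - 5*w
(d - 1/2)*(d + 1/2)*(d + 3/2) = d^3 + 3*d^2/2 - d/4 - 3/8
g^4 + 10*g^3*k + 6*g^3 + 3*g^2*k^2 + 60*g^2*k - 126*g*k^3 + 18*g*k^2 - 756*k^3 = (g + 6)*(g - 3*k)*(g + 6*k)*(g + 7*k)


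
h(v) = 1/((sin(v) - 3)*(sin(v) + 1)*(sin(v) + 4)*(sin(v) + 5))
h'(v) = -cos(v)/((sin(v) - 3)*(sin(v) + 1)*(sin(v) + 4)*(sin(v) + 5)^2) - cos(v)/((sin(v) - 3)*(sin(v) + 1)*(sin(v) + 4)^2*(sin(v) + 5)) - cos(v)/((sin(v) - 3)*(sin(v) + 1)^2*(sin(v) + 4)*(sin(v) + 5)) - cos(v)/((sin(v) - 3)^2*(sin(v) + 1)*(sin(v) + 4)*(sin(v) + 5)) = (2*sin(4*v) + 247*cos(v) + 21*cos(3*v))/(4*(sin(v) - 3)^2*(sin(v) + 1)^2*(sin(v) + 4)^2*(sin(v) + 5)^2)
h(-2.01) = -0.21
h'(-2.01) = -0.98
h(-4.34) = -0.01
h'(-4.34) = -0.00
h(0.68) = -0.01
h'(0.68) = 0.00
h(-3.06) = -0.02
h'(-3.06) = -0.02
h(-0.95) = -0.11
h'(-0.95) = 0.35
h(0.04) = -0.02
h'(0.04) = 0.02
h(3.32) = -0.02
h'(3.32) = -0.03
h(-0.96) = -0.11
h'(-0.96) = 0.36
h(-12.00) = -0.01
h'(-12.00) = 0.01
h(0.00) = -0.02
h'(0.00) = 0.02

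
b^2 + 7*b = b*(b + 7)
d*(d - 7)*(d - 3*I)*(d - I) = d^4 - 7*d^3 - 4*I*d^3 - 3*d^2 + 28*I*d^2 + 21*d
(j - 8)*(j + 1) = j^2 - 7*j - 8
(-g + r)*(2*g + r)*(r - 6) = -2*g^2*r + 12*g^2 + g*r^2 - 6*g*r + r^3 - 6*r^2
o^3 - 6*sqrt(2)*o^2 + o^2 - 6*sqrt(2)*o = o*(o + 1)*(o - 6*sqrt(2))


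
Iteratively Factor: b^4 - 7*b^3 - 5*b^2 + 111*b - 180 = (b - 3)*(b^3 - 4*b^2 - 17*b + 60) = (b - 3)^2*(b^2 - b - 20) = (b - 3)^2*(b + 4)*(b - 5)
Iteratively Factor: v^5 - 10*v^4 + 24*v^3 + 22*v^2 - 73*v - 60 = (v + 1)*(v^4 - 11*v^3 + 35*v^2 - 13*v - 60) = (v + 1)^2*(v^3 - 12*v^2 + 47*v - 60) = (v - 3)*(v + 1)^2*(v^2 - 9*v + 20) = (v - 4)*(v - 3)*(v + 1)^2*(v - 5)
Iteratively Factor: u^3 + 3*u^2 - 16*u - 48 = (u - 4)*(u^2 + 7*u + 12) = (u - 4)*(u + 3)*(u + 4)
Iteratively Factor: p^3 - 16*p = (p)*(p^2 - 16) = p*(p + 4)*(p - 4)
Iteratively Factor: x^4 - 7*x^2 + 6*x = (x - 2)*(x^3 + 2*x^2 - 3*x) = (x - 2)*(x + 3)*(x^2 - x) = (x - 2)*(x - 1)*(x + 3)*(x)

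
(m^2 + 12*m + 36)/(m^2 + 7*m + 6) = (m + 6)/(m + 1)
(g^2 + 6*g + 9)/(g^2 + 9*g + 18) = (g + 3)/(g + 6)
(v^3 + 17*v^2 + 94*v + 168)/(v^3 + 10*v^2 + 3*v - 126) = (v + 4)/(v - 3)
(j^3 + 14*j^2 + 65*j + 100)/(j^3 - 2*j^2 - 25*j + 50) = (j^2 + 9*j + 20)/(j^2 - 7*j + 10)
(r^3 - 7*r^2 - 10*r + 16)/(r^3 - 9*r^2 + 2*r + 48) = (r - 1)/(r - 3)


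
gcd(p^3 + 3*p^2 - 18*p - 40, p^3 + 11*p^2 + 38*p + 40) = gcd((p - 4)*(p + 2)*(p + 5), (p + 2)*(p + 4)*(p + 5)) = p^2 + 7*p + 10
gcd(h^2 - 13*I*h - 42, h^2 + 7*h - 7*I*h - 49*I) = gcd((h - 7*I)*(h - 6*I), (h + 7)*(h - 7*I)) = h - 7*I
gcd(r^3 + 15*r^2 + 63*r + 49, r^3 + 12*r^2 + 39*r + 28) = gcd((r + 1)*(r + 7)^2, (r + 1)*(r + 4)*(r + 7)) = r^2 + 8*r + 7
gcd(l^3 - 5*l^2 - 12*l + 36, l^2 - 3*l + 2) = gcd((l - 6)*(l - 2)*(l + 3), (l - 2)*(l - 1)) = l - 2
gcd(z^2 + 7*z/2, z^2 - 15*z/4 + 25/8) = 1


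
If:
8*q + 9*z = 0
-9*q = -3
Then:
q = 1/3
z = -8/27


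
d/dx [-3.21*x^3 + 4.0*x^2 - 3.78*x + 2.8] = -9.63*x^2 + 8.0*x - 3.78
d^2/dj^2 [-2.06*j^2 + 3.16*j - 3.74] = -4.12000000000000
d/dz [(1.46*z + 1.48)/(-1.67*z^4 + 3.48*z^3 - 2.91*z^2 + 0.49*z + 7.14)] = (7.3146*z^4 - 0.275199999999998*z^3 - 11.2026*z^2 + 8.6136*z + 9.6992)/(2.7889*z^8 - 11.6232*z^7 + 21.8298*z^6 - 21.8902*z^5 - 11.9691*z^4 + 46.8426*z^3 - 41.3147*z^2 + 6.9972*z + 50.9796)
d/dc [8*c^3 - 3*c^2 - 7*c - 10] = 24*c^2 - 6*c - 7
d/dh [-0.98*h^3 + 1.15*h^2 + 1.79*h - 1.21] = -2.94*h^2 + 2.3*h + 1.79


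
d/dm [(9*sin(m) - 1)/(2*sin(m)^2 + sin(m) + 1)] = (-18*sin(m)^2 + 4*sin(m) + 10)*cos(m)/(sin(m) - cos(2*m) + 2)^2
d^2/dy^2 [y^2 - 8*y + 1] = 2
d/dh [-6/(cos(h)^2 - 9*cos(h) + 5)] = 6*(9 - 2*cos(h))*sin(h)/(cos(h)^2 - 9*cos(h) + 5)^2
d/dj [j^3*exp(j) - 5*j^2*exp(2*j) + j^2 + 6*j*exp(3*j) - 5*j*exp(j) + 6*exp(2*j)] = j^3*exp(j) - 10*j^2*exp(2*j) + 3*j^2*exp(j) + 18*j*exp(3*j) - 10*j*exp(2*j) - 5*j*exp(j) + 2*j + 6*exp(3*j) + 12*exp(2*j) - 5*exp(j)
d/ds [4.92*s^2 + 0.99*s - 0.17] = 9.84*s + 0.99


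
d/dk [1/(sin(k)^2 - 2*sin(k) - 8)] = 2*(1 - sin(k))*cos(k)/((sin(k) - 4)^2*(sin(k) + 2)^2)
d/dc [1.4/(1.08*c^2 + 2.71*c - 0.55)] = (-3.024*c - 3.794)/(1.08*c^2 + 2.71*c - 0.55)^2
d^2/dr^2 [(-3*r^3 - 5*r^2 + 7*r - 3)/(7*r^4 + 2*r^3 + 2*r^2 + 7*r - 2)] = 6*(-49*r^9 - 245*r^8 + 658*r^7 + 135*r^6 + 280*r^5 - 699*r^4 + 97*r^3 - 60*r^2 - 38*r - 27)/(343*r^12 + 294*r^11 + 378*r^10 + 1205*r^9 + 402*r^8 + 528*r^7 + 1013*r^6 - 258*r^5 + 186*r^4 + 199*r^3 - 270*r^2 + 84*r - 8)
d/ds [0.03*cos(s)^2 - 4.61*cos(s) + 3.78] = (4.61 - 0.06*cos(s))*sin(s)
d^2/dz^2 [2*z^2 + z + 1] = 4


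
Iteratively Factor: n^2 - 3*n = (n)*(n - 3)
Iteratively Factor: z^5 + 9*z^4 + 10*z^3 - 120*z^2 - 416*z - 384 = (z + 4)*(z^4 + 5*z^3 - 10*z^2 - 80*z - 96) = (z - 4)*(z + 4)*(z^3 + 9*z^2 + 26*z + 24) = (z - 4)*(z + 3)*(z + 4)*(z^2 + 6*z + 8) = (z - 4)*(z + 3)*(z + 4)^2*(z + 2)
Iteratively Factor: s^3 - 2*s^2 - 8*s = (s - 4)*(s^2 + 2*s) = s*(s - 4)*(s + 2)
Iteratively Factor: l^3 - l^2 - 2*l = (l)*(l^2 - l - 2) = l*(l + 1)*(l - 2)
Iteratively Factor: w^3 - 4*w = (w - 2)*(w^2 + 2*w) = (w - 2)*(w + 2)*(w)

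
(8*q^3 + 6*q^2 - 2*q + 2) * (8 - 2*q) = -16*q^4 + 52*q^3 + 52*q^2 - 20*q + 16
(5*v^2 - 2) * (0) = 0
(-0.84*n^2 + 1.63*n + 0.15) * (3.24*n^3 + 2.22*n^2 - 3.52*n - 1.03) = -2.7216*n^5 + 3.4164*n^4 + 7.0614*n^3 - 4.5394*n^2 - 2.2069*n - 0.1545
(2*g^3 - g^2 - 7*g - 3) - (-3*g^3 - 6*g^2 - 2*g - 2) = 5*g^3 + 5*g^2 - 5*g - 1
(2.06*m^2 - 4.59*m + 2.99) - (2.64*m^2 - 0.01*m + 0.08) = -0.58*m^2 - 4.58*m + 2.91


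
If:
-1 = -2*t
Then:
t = 1/2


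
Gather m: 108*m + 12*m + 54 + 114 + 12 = 120*m + 180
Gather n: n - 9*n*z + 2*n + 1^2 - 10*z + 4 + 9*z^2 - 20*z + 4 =n*(3 - 9*z) + 9*z^2 - 30*z + 9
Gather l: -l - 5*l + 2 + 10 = 12 - 6*l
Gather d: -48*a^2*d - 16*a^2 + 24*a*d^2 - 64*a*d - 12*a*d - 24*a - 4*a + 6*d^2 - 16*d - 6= -16*a^2 - 28*a + d^2*(24*a + 6) + d*(-48*a^2 - 76*a - 16) - 6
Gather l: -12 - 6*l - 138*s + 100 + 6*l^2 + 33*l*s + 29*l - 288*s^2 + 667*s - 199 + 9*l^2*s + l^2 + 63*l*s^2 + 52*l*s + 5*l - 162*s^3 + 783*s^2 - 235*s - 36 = l^2*(9*s + 7) + l*(63*s^2 + 85*s + 28) - 162*s^3 + 495*s^2 + 294*s - 147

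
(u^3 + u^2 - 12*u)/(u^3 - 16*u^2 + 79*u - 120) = u*(u + 4)/(u^2 - 13*u + 40)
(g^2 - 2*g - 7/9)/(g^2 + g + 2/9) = (3*g - 7)/(3*g + 2)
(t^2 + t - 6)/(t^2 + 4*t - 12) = (t + 3)/(t + 6)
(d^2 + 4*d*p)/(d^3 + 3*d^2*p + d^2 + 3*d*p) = (d + 4*p)/(d^2 + 3*d*p + d + 3*p)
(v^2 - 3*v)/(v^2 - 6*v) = (v - 3)/(v - 6)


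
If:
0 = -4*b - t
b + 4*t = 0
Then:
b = 0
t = 0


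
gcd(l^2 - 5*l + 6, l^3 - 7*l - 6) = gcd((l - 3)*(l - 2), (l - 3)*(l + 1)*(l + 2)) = l - 3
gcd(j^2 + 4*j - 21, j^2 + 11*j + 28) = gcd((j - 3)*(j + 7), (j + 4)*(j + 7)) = j + 7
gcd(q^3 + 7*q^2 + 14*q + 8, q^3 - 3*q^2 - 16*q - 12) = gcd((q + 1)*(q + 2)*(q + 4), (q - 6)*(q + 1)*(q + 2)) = q^2 + 3*q + 2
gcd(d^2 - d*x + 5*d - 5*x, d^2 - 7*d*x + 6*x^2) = -d + x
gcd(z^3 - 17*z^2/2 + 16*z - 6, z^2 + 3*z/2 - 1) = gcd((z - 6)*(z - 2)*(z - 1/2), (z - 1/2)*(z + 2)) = z - 1/2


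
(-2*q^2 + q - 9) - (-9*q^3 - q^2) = 9*q^3 - q^2 + q - 9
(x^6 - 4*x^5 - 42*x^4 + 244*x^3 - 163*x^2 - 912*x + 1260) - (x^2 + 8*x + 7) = x^6 - 4*x^5 - 42*x^4 + 244*x^3 - 164*x^2 - 920*x + 1253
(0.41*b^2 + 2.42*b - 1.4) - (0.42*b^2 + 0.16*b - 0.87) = -0.01*b^2 + 2.26*b - 0.53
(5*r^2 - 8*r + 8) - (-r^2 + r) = 6*r^2 - 9*r + 8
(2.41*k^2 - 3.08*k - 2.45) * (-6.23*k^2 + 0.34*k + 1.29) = -15.0143*k^4 + 20.0078*k^3 + 17.3252*k^2 - 4.8062*k - 3.1605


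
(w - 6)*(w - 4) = w^2 - 10*w + 24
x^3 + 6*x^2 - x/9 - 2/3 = (x - 1/3)*(x + 1/3)*(x + 6)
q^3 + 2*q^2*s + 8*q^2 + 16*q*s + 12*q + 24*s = (q + 2)*(q + 6)*(q + 2*s)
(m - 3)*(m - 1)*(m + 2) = m^3 - 2*m^2 - 5*m + 6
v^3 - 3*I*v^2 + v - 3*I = (v - 3*I)*(v - I)*(v + I)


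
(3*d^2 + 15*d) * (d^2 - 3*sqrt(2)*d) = 3*d^4 - 9*sqrt(2)*d^3 + 15*d^3 - 45*sqrt(2)*d^2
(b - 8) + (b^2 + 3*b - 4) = b^2 + 4*b - 12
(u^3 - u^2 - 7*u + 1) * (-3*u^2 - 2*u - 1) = -3*u^5 + u^4 + 22*u^3 + 12*u^2 + 5*u - 1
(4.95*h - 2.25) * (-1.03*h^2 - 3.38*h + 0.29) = -5.0985*h^3 - 14.4135*h^2 + 9.0405*h - 0.6525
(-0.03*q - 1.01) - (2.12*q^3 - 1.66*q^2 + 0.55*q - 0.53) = -2.12*q^3 + 1.66*q^2 - 0.58*q - 0.48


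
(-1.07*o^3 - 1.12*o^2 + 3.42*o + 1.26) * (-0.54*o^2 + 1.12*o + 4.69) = 0.5778*o^5 - 0.5936*o^4 - 8.1195*o^3 - 2.1028*o^2 + 17.451*o + 5.9094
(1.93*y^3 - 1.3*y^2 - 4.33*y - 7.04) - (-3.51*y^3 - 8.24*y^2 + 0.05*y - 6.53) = 5.44*y^3 + 6.94*y^2 - 4.38*y - 0.51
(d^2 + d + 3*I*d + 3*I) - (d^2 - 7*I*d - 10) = d + 10*I*d + 10 + 3*I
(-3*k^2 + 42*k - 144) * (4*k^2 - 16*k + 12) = -12*k^4 + 216*k^3 - 1284*k^2 + 2808*k - 1728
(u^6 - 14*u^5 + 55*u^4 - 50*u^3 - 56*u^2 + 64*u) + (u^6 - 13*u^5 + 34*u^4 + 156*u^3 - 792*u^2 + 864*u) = 2*u^6 - 27*u^5 + 89*u^4 + 106*u^3 - 848*u^2 + 928*u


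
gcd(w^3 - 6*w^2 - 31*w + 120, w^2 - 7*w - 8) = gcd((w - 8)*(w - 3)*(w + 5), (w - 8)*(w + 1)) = w - 8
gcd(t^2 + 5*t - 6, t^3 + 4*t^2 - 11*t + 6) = t^2 + 5*t - 6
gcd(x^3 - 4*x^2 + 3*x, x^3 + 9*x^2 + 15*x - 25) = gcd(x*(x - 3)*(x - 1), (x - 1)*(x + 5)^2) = x - 1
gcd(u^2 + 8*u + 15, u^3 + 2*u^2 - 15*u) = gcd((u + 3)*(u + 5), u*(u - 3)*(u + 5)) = u + 5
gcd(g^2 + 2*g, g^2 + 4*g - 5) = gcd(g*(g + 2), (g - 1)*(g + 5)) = 1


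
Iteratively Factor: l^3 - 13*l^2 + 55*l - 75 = (l - 5)*(l^2 - 8*l + 15) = (l - 5)^2*(l - 3)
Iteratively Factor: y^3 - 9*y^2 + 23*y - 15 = (y - 3)*(y^2 - 6*y + 5) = (y - 5)*(y - 3)*(y - 1)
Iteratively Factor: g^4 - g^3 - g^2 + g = (g)*(g^3 - g^2 - g + 1) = g*(g + 1)*(g^2 - 2*g + 1) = g*(g - 1)*(g + 1)*(g - 1)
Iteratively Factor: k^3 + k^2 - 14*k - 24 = (k - 4)*(k^2 + 5*k + 6) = (k - 4)*(k + 2)*(k + 3)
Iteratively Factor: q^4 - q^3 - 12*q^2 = (q - 4)*(q^3 + 3*q^2) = q*(q - 4)*(q^2 + 3*q) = q^2*(q - 4)*(q + 3)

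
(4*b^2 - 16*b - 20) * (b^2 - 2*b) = 4*b^4 - 24*b^3 + 12*b^2 + 40*b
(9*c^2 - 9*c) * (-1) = -9*c^2 + 9*c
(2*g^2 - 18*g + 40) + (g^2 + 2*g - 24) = 3*g^2 - 16*g + 16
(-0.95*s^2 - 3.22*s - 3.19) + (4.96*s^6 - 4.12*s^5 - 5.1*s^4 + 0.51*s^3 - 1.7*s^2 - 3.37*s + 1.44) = 4.96*s^6 - 4.12*s^5 - 5.1*s^4 + 0.51*s^3 - 2.65*s^2 - 6.59*s - 1.75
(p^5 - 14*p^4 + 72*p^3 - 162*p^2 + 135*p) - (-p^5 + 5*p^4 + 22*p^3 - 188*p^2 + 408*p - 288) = 2*p^5 - 19*p^4 + 50*p^3 + 26*p^2 - 273*p + 288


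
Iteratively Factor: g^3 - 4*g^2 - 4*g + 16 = (g - 4)*(g^2 - 4) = (g - 4)*(g + 2)*(g - 2)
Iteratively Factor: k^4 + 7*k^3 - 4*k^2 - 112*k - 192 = (k + 3)*(k^3 + 4*k^2 - 16*k - 64) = (k + 3)*(k + 4)*(k^2 - 16) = (k - 4)*(k + 3)*(k + 4)*(k + 4)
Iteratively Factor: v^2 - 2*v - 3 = (v - 3)*(v + 1)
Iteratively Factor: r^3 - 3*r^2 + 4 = (r + 1)*(r^2 - 4*r + 4) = (r - 2)*(r + 1)*(r - 2)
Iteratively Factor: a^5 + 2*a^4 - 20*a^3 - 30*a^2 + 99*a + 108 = (a + 3)*(a^4 - a^3 - 17*a^2 + 21*a + 36) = (a + 1)*(a + 3)*(a^3 - 2*a^2 - 15*a + 36) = (a + 1)*(a + 3)*(a + 4)*(a^2 - 6*a + 9) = (a - 3)*(a + 1)*(a + 3)*(a + 4)*(a - 3)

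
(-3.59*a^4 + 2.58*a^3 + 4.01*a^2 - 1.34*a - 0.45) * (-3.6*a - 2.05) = 12.924*a^5 - 1.9285*a^4 - 19.725*a^3 - 3.3965*a^2 + 4.367*a + 0.9225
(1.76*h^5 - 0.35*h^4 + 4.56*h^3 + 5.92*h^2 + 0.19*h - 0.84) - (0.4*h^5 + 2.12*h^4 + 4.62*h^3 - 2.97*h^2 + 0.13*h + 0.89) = 1.36*h^5 - 2.47*h^4 - 0.0600000000000005*h^3 + 8.89*h^2 + 0.06*h - 1.73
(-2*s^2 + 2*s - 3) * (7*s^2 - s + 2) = -14*s^4 + 16*s^3 - 27*s^2 + 7*s - 6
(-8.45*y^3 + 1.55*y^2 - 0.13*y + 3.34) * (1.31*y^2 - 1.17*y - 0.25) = -11.0695*y^5 + 11.917*y^4 + 0.1287*y^3 + 4.14*y^2 - 3.8753*y - 0.835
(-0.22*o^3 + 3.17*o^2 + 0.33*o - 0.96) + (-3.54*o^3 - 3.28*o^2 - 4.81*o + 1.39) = -3.76*o^3 - 0.11*o^2 - 4.48*o + 0.43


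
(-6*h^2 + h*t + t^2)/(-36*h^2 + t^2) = (6*h^2 - h*t - t^2)/(36*h^2 - t^2)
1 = 1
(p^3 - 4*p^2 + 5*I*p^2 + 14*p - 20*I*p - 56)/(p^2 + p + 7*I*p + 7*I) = (p^2 - 2*p*(2 + I) + 8*I)/(p + 1)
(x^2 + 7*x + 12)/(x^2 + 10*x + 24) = (x + 3)/(x + 6)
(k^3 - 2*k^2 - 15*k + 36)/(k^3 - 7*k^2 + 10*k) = (k^3 - 2*k^2 - 15*k + 36)/(k*(k^2 - 7*k + 10))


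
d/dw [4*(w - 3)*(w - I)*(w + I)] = 12*w^2 - 24*w + 4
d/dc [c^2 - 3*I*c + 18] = 2*c - 3*I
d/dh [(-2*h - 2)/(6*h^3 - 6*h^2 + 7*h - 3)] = 4*(6*h^3 + 6*h^2 - 6*h + 5)/(36*h^6 - 72*h^5 + 120*h^4 - 120*h^3 + 85*h^2 - 42*h + 9)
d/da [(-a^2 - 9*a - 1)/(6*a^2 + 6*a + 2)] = (12*a^2 + 2*a - 3)/(9*a^4 + 18*a^3 + 15*a^2 + 6*a + 1)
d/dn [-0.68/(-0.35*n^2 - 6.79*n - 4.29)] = (-0.476*n - 4.6172)/(0.35*n^2 + 6.79*n + 4.29)^2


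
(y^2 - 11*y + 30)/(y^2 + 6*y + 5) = (y^2 - 11*y + 30)/(y^2 + 6*y + 5)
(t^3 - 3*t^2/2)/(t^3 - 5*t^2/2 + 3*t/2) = t/(t - 1)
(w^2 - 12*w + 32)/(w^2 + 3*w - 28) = (w - 8)/(w + 7)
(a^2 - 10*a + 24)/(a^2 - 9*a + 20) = (a - 6)/(a - 5)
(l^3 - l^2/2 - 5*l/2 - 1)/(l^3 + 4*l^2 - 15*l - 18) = (l^2 - 3*l/2 - 1)/(l^2 + 3*l - 18)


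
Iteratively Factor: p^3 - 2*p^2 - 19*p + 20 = (p - 1)*(p^2 - p - 20) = (p - 5)*(p - 1)*(p + 4)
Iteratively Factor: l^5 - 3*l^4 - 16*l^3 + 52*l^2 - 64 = (l + 1)*(l^4 - 4*l^3 - 12*l^2 + 64*l - 64) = (l - 2)*(l + 1)*(l^3 - 2*l^2 - 16*l + 32) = (l - 2)*(l + 1)*(l + 4)*(l^2 - 6*l + 8) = (l - 4)*(l - 2)*(l + 1)*(l + 4)*(l - 2)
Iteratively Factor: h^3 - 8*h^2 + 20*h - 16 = (h - 2)*(h^2 - 6*h + 8) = (h - 4)*(h - 2)*(h - 2)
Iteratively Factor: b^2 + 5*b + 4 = (b + 1)*(b + 4)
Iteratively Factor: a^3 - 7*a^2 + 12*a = (a - 3)*(a^2 - 4*a) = a*(a - 3)*(a - 4)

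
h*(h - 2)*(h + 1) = h^3 - h^2 - 2*h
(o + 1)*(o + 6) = o^2 + 7*o + 6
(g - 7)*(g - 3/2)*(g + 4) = g^3 - 9*g^2/2 - 47*g/2 + 42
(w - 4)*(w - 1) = w^2 - 5*w + 4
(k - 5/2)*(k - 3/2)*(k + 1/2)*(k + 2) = k^4 - 3*k^3/2 - 21*k^2/4 + 43*k/8 + 15/4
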